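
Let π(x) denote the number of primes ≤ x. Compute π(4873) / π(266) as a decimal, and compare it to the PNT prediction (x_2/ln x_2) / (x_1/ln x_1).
π(4873)/π(266) = 652/56 ≈ 11.6429;  PNT prediction ≈ 12.0459.

π(266) = 56 and π(4873) = 652, so π(4873)/π(266) ≈ 11.6429. The PNT-predicted ratio is (4873/ln(4873)) / (266/ln(266)) ≈ 12.0459. The two agree to within a few percent, as expected.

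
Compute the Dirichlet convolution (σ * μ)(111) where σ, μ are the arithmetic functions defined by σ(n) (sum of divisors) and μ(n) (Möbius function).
(σ * μ)(111) = 111

Divisors of 111: [1, 3, 37, 111]. For each d | 111:
  d = 1: σ(1) · μ(111/1) = 1 · 1 = 1
  d = 3: σ(3) · μ(111/3) = 4 · -1 = -4
  d = 37: σ(37) · μ(111/37) = 38 · -1 = -38
  d = 111: σ(111) · μ(111/111) = 152 · 1 = 152
Summing: (σ * μ)(111) = 1 + -4 + -38 + 152 = 111.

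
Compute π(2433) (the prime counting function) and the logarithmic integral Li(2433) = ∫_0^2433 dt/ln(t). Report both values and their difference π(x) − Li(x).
π(2433) = 360;  Li(2433) ≈ 371.03;  π(x) − Li(x) ≈ -11.03.

Direct count of primes ≤ 2433 gives π(2433) = 360. Numerical evaluation of the logarithmic integral gives Li(2433) ≈ 371.03. The difference π(x) − Li(x) ≈ -11.03 is typically negative for small/moderate x (Li(x) overestimates), though Littlewood's theorem shows this sign changes infinitely often.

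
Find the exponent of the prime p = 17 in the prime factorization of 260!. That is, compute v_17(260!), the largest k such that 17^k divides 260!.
v_17(260!) = 15

Legendre's formula: v_p(n!) = Σ_{k ≥ 1} ⌊n / p^k⌋. For p = 17, n = 260, the terms are:
  ⌊260/17^1⌋ = ⌊260/17⌋ = 15
(the next term ⌊260/17^2⌋ = 0, terminating the sum). Summing: v_17(260!) = 15 = 15.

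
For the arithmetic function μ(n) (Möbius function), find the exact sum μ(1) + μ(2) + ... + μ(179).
Σ_{n ≤ 179} μ(n) = -3

Compute μ(n) for each 1 ≤ n ≤ 179: μ(1) = 1, μ(2) = -1, μ(3) = -1, μ(4) = 0, μ(5) = -1, μ(6) = 1, μ(7) = -1, μ(8) = 0, μ(9) = 0, μ(10) = 1, μ(11) = -1, μ(12) = 0, μ(13) = -1, μ(14) = 1, μ(15) = 1, μ(16) = 0, μ(17) = -1, μ(18) = 0, μ(19) = -1, μ(20) = 0, μ(21) = 1, μ(22) = 1, μ(23) = -1, μ(24) = 0, μ(25) = 0, μ(26) = 1, μ(27) = 0, μ(28) = 0, μ(29) = -1, μ(30) = -1, μ(31) = -1, μ(32) = 0, μ(33) = 1, μ(34) = 1, μ(35) = 1, μ(36) = 0, μ(37) = -1, μ(38) = 1, μ(39) = 1, μ(40) = 0, μ(41) = -1, μ(42) = -1, μ(43) = -1, μ(44) = 0, μ(45) = 0, μ(46) = 1, μ(47) = -1, μ(48) = 0, μ(49) = 0, μ(50) = 0, μ(51) = 1, μ(52) = 0, μ(53) = -1, μ(54) = 0, μ(55) = 1, μ(56) = 0, μ(57) = 1, μ(58) = 1, μ(59) = -1, μ(60) = 0, μ(61) = -1, μ(62) = 1, μ(63) = 0, μ(64) = 0, μ(65) = 1, μ(66) = -1, μ(67) = -1, μ(68) = 0, μ(69) = 1, μ(70) = -1, μ(71) = -1, μ(72) = 0, μ(73) = -1, μ(74) = 1, μ(75) = 0, μ(76) = 0, μ(77) = 1, μ(78) = -1, μ(79) = -1, μ(80) = 0, μ(81) = 0, μ(82) = 1, μ(83) = -1, μ(84) = 0, μ(85) = 1, μ(86) = 1, μ(87) = 1, μ(88) = 0, μ(89) = -1, μ(90) = 0, μ(91) = 1, μ(92) = 0, μ(93) = 1, μ(94) = 1, μ(95) = 1, μ(96) = 0, μ(97) = -1, μ(98) = 0, μ(99) = 0, μ(100) = 0, μ(101) = -1, μ(102) = -1, μ(103) = -1, μ(104) = 0, μ(105) = -1, μ(106) = 1, μ(107) = -1, μ(108) = 0, μ(109) = -1, μ(110) = -1, μ(111) = 1, μ(112) = 0, μ(113) = -1, μ(114) = -1, μ(115) = 1, μ(116) = 0, μ(117) = 0, μ(118) = 1, μ(119) = 1, μ(120) = 0, μ(121) = 0, μ(122) = 1, μ(123) = 1, μ(124) = 0, μ(125) = 0, μ(126) = 0, μ(127) = -1, μ(128) = 0, μ(129) = 1, μ(130) = -1, μ(131) = -1, μ(132) = 0, μ(133) = 1, μ(134) = 1, μ(135) = 0, μ(136) = 0, μ(137) = -1, μ(138) = -1, μ(139) = -1, μ(140) = 0, μ(141) = 1, μ(142) = 1, μ(143) = 1, μ(144) = 0, μ(145) = 1, μ(146) = 1, μ(147) = 0, μ(148) = 0, μ(149) = -1, μ(150) = 0, μ(151) = -1, μ(152) = 0, μ(153) = 0, μ(154) = -1, μ(155) = 1, μ(156) = 0, μ(157) = -1, μ(158) = 1, μ(159) = 1, μ(160) = 0, μ(161) = 1, μ(162) = 0, μ(163) = -1, μ(164) = 0, μ(165) = -1, μ(166) = 1, μ(167) = -1, μ(168) = 0, μ(169) = 0, μ(170) = -1, μ(171) = 0, μ(172) = 0, μ(173) = -1, μ(174) = -1, μ(175) = 0, μ(176) = 0, μ(177) = 1, μ(178) = 1, μ(179) = -1. Summing all 179 values: -3. (Mertens function M(x) = Σ_{n ≤ x} μ(n); on average M(x) should be small (PNT ⟺ M(x) = o(x)).)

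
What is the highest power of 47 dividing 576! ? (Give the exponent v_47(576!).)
v_47(576!) = 12

Legendre's formula: v_p(n!) = Σ_{k ≥ 1} ⌊n / p^k⌋. For p = 47, n = 576, the terms are:
  ⌊576/47^1⌋ = ⌊576/47⌋ = 12
(the next term ⌊576/47^2⌋ = 0, terminating the sum). Summing: v_47(576!) = 12 = 12.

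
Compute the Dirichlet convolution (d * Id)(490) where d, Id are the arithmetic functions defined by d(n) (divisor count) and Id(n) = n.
(d * Id)(490) = 1848

Divisors of 490: [1, 2, 5, 7, 10, 14, 35, 49, 70, 98, 245, 490]. For each d | 490:
  d = 1: d(1) · Id(490/1) = 1 · 490 = 490
  d = 2: d(2) · Id(490/2) = 2 · 245 = 490
  d = 5: d(5) · Id(490/5) = 2 · 98 = 196
  d = 7: d(7) · Id(490/7) = 2 · 70 = 140
  d = 10: d(10) · Id(490/10) = 4 · 49 = 196
  d = 14: d(14) · Id(490/14) = 4 · 35 = 140
  d = 35: d(35) · Id(490/35) = 4 · 14 = 56
  d = 49: d(49) · Id(490/49) = 3 · 10 = 30
  d = 70: d(70) · Id(490/70) = 8 · 7 = 56
  d = 98: d(98) · Id(490/98) = 6 · 5 = 30
  d = 245: d(245) · Id(490/245) = 6 · 2 = 12
  d = 490: d(490) · Id(490/490) = 12 · 1 = 12
Summing: (d * Id)(490) = 490 + 490 + 196 + 140 + 196 + 140 + 56 + 30 + 56 + 30 + 12 + 12 = 1848.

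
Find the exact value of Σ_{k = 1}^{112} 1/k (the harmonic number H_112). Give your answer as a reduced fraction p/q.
H_112 = 815184434573383335650686014939192934428778620497/153803387341307877636928566091115101174034840640

Direct summation: H_112 = 1 + 1/2 + ... + 1/112. The least common denominator is lcm(1, ..., 112) = 8459186303771933270031071135011330564571916235200; over this denominator the numerator is 8459186303771933270031071135011330564571916235200 + 4229593151885966635015535567505665282285958117600 + 2819728767923977756677023711670443521523972078400 + 2114796575942983317507767783752832641142979058800 + 1691837260754386654006214227002266112914383247040 + 1409864383961988878338511855835221760761986039200 + 1208455186253133324290153019287332937795988033600 + 1057398287971491658753883891876416320571489529400 + 939909589307992585559007903890147840507990692800 + 845918630377193327003107113501133056457191623520 + 769016936706539388184642830455575505870174203200 + 704932191980994439169255927917610880380993019600 + 650706638751687174617774702693179274197839710400 + 604227593126566662145076509643666468897994016800 + 563945753584795551335404742334088704304794415680 + 528699143985745829376941945938208160285744764700 + 497599194339525486472415949118313562621877425600 + 469954794653996292779503951945073920253995346400 + 445220331777470172106898480790070029714311380800 + 422959315188596663501553556750566528228595811760 + 402818395417711108096717673095777645931996011200 + 384508468353269694092321415227787752935087101600 + 367790708859649272610046571087449154981387662400 + 352466095990497219584627963958805440190496509800 + 338367452150877330801242845400453222582876649408 + 325353319375843587308887351346589637098919855200 + 313303196435997528519669301296715946835996897600 + 302113796563283331072538254821833234448997008400 + 291696079440411492070036935690045881536962628800 + 281972876792397775667702371167044352152397207840 + 272876977541030105484873262419720340792642459200 + 264349571992872914688470972969104080142872382350 + 256338978902179796061547610151858501956724734400 + 248799597169762743236207974559156781310938712800 + 241691037250626664858030603857466587559197606720 + 234977397326998146389751975972536960126997673200 + 228626656858700899190028949594900826069511249600 + 222610165888735086053449240395035014857155690400 + 216902212917229058205924900897726424732613236800 + 211479657594298331750776778375283264114297905880 + 206321617165169104147099295975886111331022347200 + 201409197708855554048358836547888822965998005600 + 196725262878417052791420258953751873594695726400 + 192254234176634847046160707613893876467543550800 + 187981917861598517111801580778029568101598138560 + 183895354429824636305023285543724577490693831200 + 179982687314296452553852577340666607756849281600 + 176233047995248609792313981979402720095248254900 + 172636455179019046327164717041047562542284004800 + 169183726075438665400621422700226611291438324704 + 165866398113175162157471983039437854207292475200 + 162676659687921793654443675673294818549459927600 + 159607288750413835283605115754930765369281438400 + 156651598217998764259834650648357973417998448800 + 153803387341307877636928566091115101174034840640 + 151056898281641665536269127410916617224498504200 + 148406777259156724035632826930023343238103793600 + 145848039720205746035018467845022940768481314400 + 143376039046981919831035103983242890924947732800 + 140986438396198887833851185583522176076198603920 + 138675185307736610984115920246087386304457643200 + 136438488770515052742436631209860170396321229600 + 134272798472570369365572557698592548643998670400 + 132174785996436457344235486484552040071436191175 + 130141327750337434923554940538635854839567942080 + 128169489451089898030773805075929250978362367200 + 126256511996596018955687628880766127829431585600 + 124399798584881371618103987279578390655469356400 + 122596902953216424203348857029149718327129220800 + 120845518625313332429015301928733293779598803360 + 119143469067210327746916494859314514993970651200 + 117488698663499073194875987986268480063498836600 + 115879264435231962603165358013853843350300222400 + 114313328429350449595014474797450413034755624800 + 112789150716959110267080948466817740860958883136 + 111305082944367543026724620197517507428577845200 + 109859562386648484026377547207939357981453457600 + 108451106458614529102962450448863212366306618400 + 107078307642682699620646470063434564108505268800 + 105739828797149165875388389187641632057148952940 + 104434398811999176173223100432238648945332299200 + 103160808582584552073549647987943055665511173600 + 101917907274360641807603266686883500777974894400 + 100704598854427777024179418273944411482999002800 + 99519838867905097294483189823662712524375485120 + 98362631439208526395710129476875936797347863200 + 97232026480137164023345645230015293845654209600 + 96127117088317423523080353806946938233771775400 + 95047037121032958090236754325970006343504676800 + 93990958930799258555900790389014784050799069280 + 92958091250241024945396386099025610599691387200 + 91947677214912318152511642771862288745346915600 + 90958992513676701828291087473240113597547486400 + 89991343657148226276926288670333303878424640800 + 89044066355494034421379696158014005942862276160 + 88116523997624304896156990989701360047624127450 + 87208106224452920309598671494962170768782641600 + 86318227589509523163582358520523781271142002400 + 85446326300726598687182536717286167318908244800 + 84591863037719332700310711350113305645719162352 + 83754319839326071980505654802092381827444715200 + 82933199056587581078735991519718927103646237600 + 82128022366717798738165739174867287034678798400 + 81338329843960896827221837836647409274729963800 + 80563679083542221619343534619155529186399202240 + 79803644375206917641802557877465382684640719200 + 79057815923102180093748328364591874435251553600 + 78325799108999382129917325324178986708999224400 + 77607213796072782293863037935883766647448772800 + 76901693670653938818464283045557550587017420320 + 76208885619566966396676316531633608689837083200 + 75528449140820832768134563705458308612249252100 = 44835143901536083460787730821655611393582824127335, so H_112 = 44835143901536083460787730821655611393582824127335/8459186303771933270031071135011330564571916235200; reducing by gcd(44835143901536083460787730821655611393582824127335, 8459186303771933270031071135011330564571916235200) = 55 gives 815184434573383335650686014939192934428778620497/153803387341307877636928566091115101174034840640 ≈ 5.30017. (The PNT-adjacent estimate ln(112) + γ ≈ 5.29571 matches within O(1/n).)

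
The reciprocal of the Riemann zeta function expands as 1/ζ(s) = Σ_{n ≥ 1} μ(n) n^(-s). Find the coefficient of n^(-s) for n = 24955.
μ(24955) = 1

Factor n = 24955 = 5 · 7 · 23 · 31. μ(n) = 0 if any exponent ≥ 2 (not squarefree); otherwise μ(n) = (−1)^{ω(n)} where ω(n) is the number of distinct prime factors. Applying: μ(24955) = 1.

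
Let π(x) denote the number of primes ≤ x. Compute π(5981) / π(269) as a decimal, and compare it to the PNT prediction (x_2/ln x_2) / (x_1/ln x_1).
π(5981)/π(269) = 782/57 ≈ 13.7193;  PNT prediction ≈ 14.3042.

π(269) = 57 and π(5981) = 782, so π(5981)/π(269) ≈ 13.7193. The PNT-predicted ratio is (5981/ln(5981)) / (269/ln(269)) ≈ 14.3042. The two agree to within a few percent, as expected.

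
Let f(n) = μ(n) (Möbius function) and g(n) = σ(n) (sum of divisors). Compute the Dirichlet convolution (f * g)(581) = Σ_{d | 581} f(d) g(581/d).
(μ * σ)(581) = 581

Divisors of 581: [1, 7, 83, 581]. For each d | 581:
  d = 1: μ(1) · σ(581/1) = 1 · 672 = 672
  d = 7: μ(7) · σ(581/7) = -1 · 84 = -84
  d = 83: μ(83) · σ(581/83) = -1 · 8 = -8
  d = 581: μ(581) · σ(581/581) = 1 · 1 = 1
Summing: (μ * σ)(581) = 672 + -84 + -8 + 1 = 581.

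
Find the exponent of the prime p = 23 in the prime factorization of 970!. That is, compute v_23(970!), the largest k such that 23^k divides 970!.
v_23(970!) = 43

Legendre's formula: v_p(n!) = Σ_{k ≥ 1} ⌊n / p^k⌋. For p = 23, n = 970, the terms are:
  ⌊970/23^1⌋ = ⌊970/23⌋ = 42
  ⌊970/23^2⌋ = ⌊970/529⌋ = 1
(the next term ⌊970/23^3⌋ = 0, terminating the sum). Summing: v_23(970!) = 42 + 1 = 43.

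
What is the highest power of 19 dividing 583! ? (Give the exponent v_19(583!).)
v_19(583!) = 31

Legendre's formula: v_p(n!) = Σ_{k ≥ 1} ⌊n / p^k⌋. For p = 19, n = 583, the terms are:
  ⌊583/19^1⌋ = ⌊583/19⌋ = 30
  ⌊583/19^2⌋ = ⌊583/361⌋ = 1
(the next term ⌊583/19^3⌋ = 0, terminating the sum). Summing: v_19(583!) = 30 + 1 = 31.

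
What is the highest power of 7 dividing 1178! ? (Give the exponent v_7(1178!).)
v_7(1178!) = 195

Legendre's formula: v_p(n!) = Σ_{k ≥ 1} ⌊n / p^k⌋. For p = 7, n = 1178, the terms are:
  ⌊1178/7^1⌋ = ⌊1178/7⌋ = 168
  ⌊1178/7^2⌋ = ⌊1178/49⌋ = 24
  ⌊1178/7^3⌋ = ⌊1178/343⌋ = 3
(the next term ⌊1178/7^4⌋ = 0, terminating the sum). Summing: v_7(1178!) = 168 + 24 + 3 = 195.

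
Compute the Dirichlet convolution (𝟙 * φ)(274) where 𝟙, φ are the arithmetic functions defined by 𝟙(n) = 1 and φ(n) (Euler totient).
(𝟙 * φ)(274) = 274

Divisors of 274: [1, 2, 137, 274]. For each d | 274:
  d = 1: 𝟙(1) · φ(274/1) = 1 · 136 = 136
  d = 2: 𝟙(2) · φ(274/2) = 1 · 136 = 136
  d = 137: 𝟙(137) · φ(274/137) = 1 · 1 = 1
  d = 274: 𝟙(274) · φ(274/274) = 1 · 1 = 1
Summing: (𝟙 * φ)(274) = 136 + 136 + 1 + 1 = 274.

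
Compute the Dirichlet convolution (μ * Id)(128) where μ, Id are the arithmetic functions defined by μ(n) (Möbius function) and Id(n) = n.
(μ * Id)(128) = 64

Divisors of 128: [1, 2, 4, 8, 16, 32, 64, 128]. For each d | 128:
  d = 1: μ(1) · Id(128/1) = 1 · 128 = 128
  d = 2: μ(2) · Id(128/2) = -1 · 64 = -64
  d = 4: μ(4) · Id(128/4) = 0 · 32 = 0
  d = 8: μ(8) · Id(128/8) = 0 · 16 = 0
  d = 16: μ(16) · Id(128/16) = 0 · 8 = 0
  d = 32: μ(32) · Id(128/32) = 0 · 4 = 0
  d = 64: μ(64) · Id(128/64) = 0 · 2 = 0
  d = 128: μ(128) · Id(128/128) = 0 · 1 = 0
Summing: (μ * Id)(128) = 128 + -64 + 0 + 0 + 0 + 0 + 0 + 0 = 64.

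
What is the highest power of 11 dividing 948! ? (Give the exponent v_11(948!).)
v_11(948!) = 93

Legendre's formula: v_p(n!) = Σ_{k ≥ 1} ⌊n / p^k⌋. For p = 11, n = 948, the terms are:
  ⌊948/11^1⌋ = ⌊948/11⌋ = 86
  ⌊948/11^2⌋ = ⌊948/121⌋ = 7
(the next term ⌊948/11^3⌋ = 0, terminating the sum). Summing: v_11(948!) = 86 + 7 = 93.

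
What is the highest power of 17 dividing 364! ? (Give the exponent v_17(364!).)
v_17(364!) = 22

Legendre's formula: v_p(n!) = Σ_{k ≥ 1} ⌊n / p^k⌋. For p = 17, n = 364, the terms are:
  ⌊364/17^1⌋ = ⌊364/17⌋ = 21
  ⌊364/17^2⌋ = ⌊364/289⌋ = 1
(the next term ⌊364/17^3⌋ = 0, terminating the sum). Summing: v_17(364!) = 21 + 1 = 22.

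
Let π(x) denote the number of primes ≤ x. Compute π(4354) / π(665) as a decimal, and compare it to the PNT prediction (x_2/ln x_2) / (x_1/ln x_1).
π(4354)/π(665) = 594/121 ≈ 4.9091;  PNT prediction ≈ 5.0790.

π(665) = 121 and π(4354) = 594, so π(4354)/π(665) ≈ 4.9091. The PNT-predicted ratio is (4354/ln(4354)) / (665/ln(665)) ≈ 5.0790. The two agree to within a few percent, as expected.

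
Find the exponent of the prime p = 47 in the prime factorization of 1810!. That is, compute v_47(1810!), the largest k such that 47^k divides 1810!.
v_47(1810!) = 38

Legendre's formula: v_p(n!) = Σ_{k ≥ 1} ⌊n / p^k⌋. For p = 47, n = 1810, the terms are:
  ⌊1810/47^1⌋ = ⌊1810/47⌋ = 38
(the next term ⌊1810/47^2⌋ = 0, terminating the sum). Summing: v_47(1810!) = 38 = 38.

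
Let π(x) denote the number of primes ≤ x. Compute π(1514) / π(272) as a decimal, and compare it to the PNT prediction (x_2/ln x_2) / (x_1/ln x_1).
π(1514)/π(272) = 240/58 ≈ 4.1379;  PNT prediction ≈ 4.2612.

π(272) = 58 and π(1514) = 240, so π(1514)/π(272) ≈ 4.1379. The PNT-predicted ratio is (1514/ln(1514)) / (272/ln(272)) ≈ 4.2612. The two agree to within a few percent, as expected.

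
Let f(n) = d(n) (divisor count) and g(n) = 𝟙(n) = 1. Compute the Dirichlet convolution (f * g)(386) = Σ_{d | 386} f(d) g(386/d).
(d * 𝟙)(386) = 9

Divisors of 386: [1, 2, 193, 386]. For each d | 386:
  d = 1: d(1) · 𝟙(386/1) = 1 · 1 = 1
  d = 2: d(2) · 𝟙(386/2) = 2 · 1 = 2
  d = 193: d(193) · 𝟙(386/193) = 2 · 1 = 2
  d = 386: d(386) · 𝟙(386/386) = 4 · 1 = 4
Summing: (d * 𝟙)(386) = 1 + 2 + 2 + 4 = 9.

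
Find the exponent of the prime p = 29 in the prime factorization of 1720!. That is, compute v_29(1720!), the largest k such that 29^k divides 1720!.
v_29(1720!) = 61

Legendre's formula: v_p(n!) = Σ_{k ≥ 1} ⌊n / p^k⌋. For p = 29, n = 1720, the terms are:
  ⌊1720/29^1⌋ = ⌊1720/29⌋ = 59
  ⌊1720/29^2⌋ = ⌊1720/841⌋ = 2
(the next term ⌊1720/29^3⌋ = 0, terminating the sum). Summing: v_29(1720!) = 59 + 2 = 61.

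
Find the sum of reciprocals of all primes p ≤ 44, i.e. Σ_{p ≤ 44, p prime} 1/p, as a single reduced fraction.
Σ 1/p = 21460568175640361/13082761331670030

π(44) = 14, so the primes ≤ 44 are [2, 3, 5, 7, 11, 13, 17, 19, 23, 29, 31, 37, 41, 43]. Summing 1/p over these primes: 21460568175640361/13082761331670030 ≈ 1.6404. Mertens estimate ln ln(44) + 0.2615 ≈ 1.5923.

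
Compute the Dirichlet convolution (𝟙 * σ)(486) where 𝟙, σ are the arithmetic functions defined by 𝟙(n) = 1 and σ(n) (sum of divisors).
(𝟙 * σ)(486) = 2172

Divisors of 486: [1, 2, 3, 6, 9, 18, 27, 54, 81, 162, 243, 486]. For each d | 486:
  d = 1: 𝟙(1) · σ(486/1) = 1 · 1092 = 1092
  d = 2: 𝟙(2) · σ(486/2) = 1 · 364 = 364
  d = 3: 𝟙(3) · σ(486/3) = 1 · 363 = 363
  d = 6: 𝟙(6) · σ(486/6) = 1 · 121 = 121
  d = 9: 𝟙(9) · σ(486/9) = 1 · 120 = 120
  d = 18: 𝟙(18) · σ(486/18) = 1 · 40 = 40
  d = 27: 𝟙(27) · σ(486/27) = 1 · 39 = 39
  d = 54: 𝟙(54) · σ(486/54) = 1 · 13 = 13
  d = 81: 𝟙(81) · σ(486/81) = 1 · 12 = 12
  d = 162: 𝟙(162) · σ(486/162) = 1 · 4 = 4
  d = 243: 𝟙(243) · σ(486/243) = 1 · 3 = 3
  d = 486: 𝟙(486) · σ(486/486) = 1 · 1 = 1
Summing: (𝟙 * σ)(486) = 1092 + 364 + 363 + 121 + 120 + 40 + 39 + 13 + 12 + 4 + 3 + 1 = 2172.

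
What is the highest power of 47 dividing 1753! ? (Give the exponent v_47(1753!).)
v_47(1753!) = 37

Legendre's formula: v_p(n!) = Σ_{k ≥ 1} ⌊n / p^k⌋. For p = 47, n = 1753, the terms are:
  ⌊1753/47^1⌋ = ⌊1753/47⌋ = 37
(the next term ⌊1753/47^2⌋ = 0, terminating the sum). Summing: v_47(1753!) = 37 = 37.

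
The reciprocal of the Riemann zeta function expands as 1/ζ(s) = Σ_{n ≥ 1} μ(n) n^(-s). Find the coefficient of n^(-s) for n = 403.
μ(403) = 1

Factor n = 403 = 13 · 31. μ(n) = 0 if any exponent ≥ 2 (not squarefree); otherwise μ(n) = (−1)^{ω(n)} where ω(n) is the number of distinct prime factors. Applying: μ(403) = 1.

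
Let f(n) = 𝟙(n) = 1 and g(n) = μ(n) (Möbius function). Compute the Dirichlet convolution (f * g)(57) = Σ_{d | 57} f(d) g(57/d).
(𝟙 * μ)(57) = 0

Divisors of 57: [1, 3, 19, 57]. For each d | 57:
  d = 1: 𝟙(1) · μ(57/1) = 1 · 1 = 1
  d = 3: 𝟙(3) · μ(57/3) = 1 · -1 = -1
  d = 19: 𝟙(19) · μ(57/19) = 1 · -1 = -1
  d = 57: 𝟙(57) · μ(57/57) = 1 · 1 = 1
Summing: (𝟙 * μ)(57) = 1 + -1 + -1 + 1 = 0.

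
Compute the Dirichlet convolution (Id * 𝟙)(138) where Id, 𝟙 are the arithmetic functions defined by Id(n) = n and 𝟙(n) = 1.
(Id * 𝟙)(138) = 288

Divisors of 138: [1, 2, 3, 6, 23, 46, 69, 138]. For each d | 138:
  d = 1: Id(1) · 𝟙(138/1) = 1 · 1 = 1
  d = 2: Id(2) · 𝟙(138/2) = 2 · 1 = 2
  d = 3: Id(3) · 𝟙(138/3) = 3 · 1 = 3
  d = 6: Id(6) · 𝟙(138/6) = 6 · 1 = 6
  d = 23: Id(23) · 𝟙(138/23) = 23 · 1 = 23
  d = 46: Id(46) · 𝟙(138/46) = 46 · 1 = 46
  d = 69: Id(69) · 𝟙(138/69) = 69 · 1 = 69
  d = 138: Id(138) · 𝟙(138/138) = 138 · 1 = 138
Summing: (Id * 𝟙)(138) = 1 + 2 + 3 + 6 + 23 + 46 + 69 + 138 = 288.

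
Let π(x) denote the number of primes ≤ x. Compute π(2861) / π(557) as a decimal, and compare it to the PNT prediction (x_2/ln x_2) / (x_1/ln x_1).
π(2861)/π(557) = 416/102 ≈ 4.0784;  PNT prediction ≈ 4.0804.

π(557) = 102 and π(2861) = 416, so π(2861)/π(557) ≈ 4.0784. The PNT-predicted ratio is (2861/ln(2861)) / (557/ln(557)) ≈ 4.0804. The two agree to within a few percent, as expected.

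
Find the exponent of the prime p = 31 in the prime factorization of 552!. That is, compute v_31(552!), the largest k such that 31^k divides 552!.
v_31(552!) = 17

Legendre's formula: v_p(n!) = Σ_{k ≥ 1} ⌊n / p^k⌋. For p = 31, n = 552, the terms are:
  ⌊552/31^1⌋ = ⌊552/31⌋ = 17
(the next term ⌊552/31^2⌋ = 0, terminating the sum). Summing: v_31(552!) = 17 = 17.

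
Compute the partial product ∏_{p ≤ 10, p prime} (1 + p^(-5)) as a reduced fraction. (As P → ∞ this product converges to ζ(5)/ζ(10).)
∏ = 1468981382/1418090625

The primes p ≤ 10 are [2, 3, 5, 7]. For each, (1 + 1/p^5) = (p^5 + 1)/p^5. Multiplying these fractions over p ∈ [2, 3, 5, 7] gives 1468981382/1418090625. (In the limit P → ∞ this tends to ζ(5)/ζ(10).)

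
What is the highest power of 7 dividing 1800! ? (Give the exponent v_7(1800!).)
v_7(1800!) = 298

Legendre's formula: v_p(n!) = Σ_{k ≥ 1} ⌊n / p^k⌋. For p = 7, n = 1800, the terms are:
  ⌊1800/7^1⌋ = ⌊1800/7⌋ = 257
  ⌊1800/7^2⌋ = ⌊1800/49⌋ = 36
  ⌊1800/7^3⌋ = ⌊1800/343⌋ = 5
(the next term ⌊1800/7^4⌋ = 0, terminating the sum). Summing: v_7(1800!) = 257 + 36 + 5 = 298.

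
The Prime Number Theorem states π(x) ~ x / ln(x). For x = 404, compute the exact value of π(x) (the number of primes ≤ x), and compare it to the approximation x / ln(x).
π(404) = 79;  x/ln(x) ≈ 67.32;  relative error ≈ 14.79%.

Directly count primes up to 404: π(404) = 79. The PNT approximation gives 404/ln(404) ≈ 404/6.00141 ≈ 67.32. Relative error (π(x) − x/ln(x)) / π(x) ≈ 14.79%; the approximation is known to undercount slightly (Li(x) is a better estimate).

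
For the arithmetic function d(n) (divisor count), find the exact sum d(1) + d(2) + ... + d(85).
Σ_{n ≤ 85} d(n) = 395

Compute d(n) for each 1 ≤ n ≤ 85: d(1) = 1, d(2) = 2, d(3) = 2, d(4) = 3, d(5) = 2, d(6) = 4, d(7) = 2, d(8) = 4, d(9) = 3, d(10) = 4, d(11) = 2, d(12) = 6, d(13) = 2, d(14) = 4, d(15) = 4, d(16) = 5, d(17) = 2, d(18) = 6, d(19) = 2, d(20) = 6, d(21) = 4, d(22) = 4, d(23) = 2, d(24) = 8, d(25) = 3, d(26) = 4, d(27) = 4, d(28) = 6, d(29) = 2, d(30) = 8, d(31) = 2, d(32) = 6, d(33) = 4, d(34) = 4, d(35) = 4, d(36) = 9, d(37) = 2, d(38) = 4, d(39) = 4, d(40) = 8, d(41) = 2, d(42) = 8, d(43) = 2, d(44) = 6, d(45) = 6, d(46) = 4, d(47) = 2, d(48) = 10, d(49) = 3, d(50) = 6, d(51) = 4, d(52) = 6, d(53) = 2, d(54) = 8, d(55) = 4, d(56) = 8, d(57) = 4, d(58) = 4, d(59) = 2, d(60) = 12, d(61) = 2, d(62) = 4, d(63) = 6, d(64) = 7, d(65) = 4, d(66) = 8, d(67) = 2, d(68) = 6, d(69) = 4, d(70) = 8, d(71) = 2, d(72) = 12, d(73) = 2, d(74) = 4, d(75) = 6, d(76) = 6, d(77) = 4, d(78) = 8, d(79) = 2, d(80) = 10, d(81) = 5, d(82) = 4, d(83) = 2, d(84) = 12, d(85) = 4. Summing all 85 values: 395. (Dirichlet's divisor formula: Σ_{n ≤ x} d(n) = x ln(x) + (2γ − 1) x + O(√x). For x = 85, the asymptotic estimate is ≈ 390.75.)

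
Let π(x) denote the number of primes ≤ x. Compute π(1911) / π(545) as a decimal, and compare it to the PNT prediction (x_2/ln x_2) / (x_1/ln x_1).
π(1911)/π(545) = 292/100 ≈ 2.9200;  PNT prediction ≈ 2.9242.

π(545) = 100 and π(1911) = 292, so π(1911)/π(545) ≈ 2.9200. The PNT-predicted ratio is (1911/ln(1911)) / (545/ln(545)) ≈ 2.9242. The two agree to within a few percent, as expected.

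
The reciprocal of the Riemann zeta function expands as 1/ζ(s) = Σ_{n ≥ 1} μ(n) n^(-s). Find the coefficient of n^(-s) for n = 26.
μ(26) = 1

Factor n = 26 = 2 · 13. μ(n) = 0 if any exponent ≥ 2 (not squarefree); otherwise μ(n) = (−1)^{ω(n)} where ω(n) is the number of distinct prime factors. Applying: μ(26) = 1.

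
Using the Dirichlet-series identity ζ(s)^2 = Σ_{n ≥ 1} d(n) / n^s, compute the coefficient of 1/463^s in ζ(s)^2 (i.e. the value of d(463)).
d(463) = 2

ζ(s)^2 = (Σ 1/m^s)(Σ 1/k^s). The coefficient of 1/n^s in the product is the number of ordered pairs (m, k) with mk = n, which equals d(n). For n = 463, divisors are [1, 463], so d(463) = 2.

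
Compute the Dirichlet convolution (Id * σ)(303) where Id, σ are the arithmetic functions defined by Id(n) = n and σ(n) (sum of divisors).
(Id * σ)(303) = 1421

Divisors of 303: [1, 3, 101, 303]. For each d | 303:
  d = 1: Id(1) · σ(303/1) = 1 · 408 = 408
  d = 3: Id(3) · σ(303/3) = 3 · 102 = 306
  d = 101: Id(101) · σ(303/101) = 101 · 4 = 404
  d = 303: Id(303) · σ(303/303) = 303 · 1 = 303
Summing: (Id * σ)(303) = 408 + 306 + 404 + 303 = 1421.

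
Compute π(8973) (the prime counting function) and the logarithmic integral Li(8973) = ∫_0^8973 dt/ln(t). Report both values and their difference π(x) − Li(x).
π(8973) = 1116;  Li(8973) ≈ 1133.98;  π(x) − Li(x) ≈ -17.98.

Direct count of primes ≤ 8973 gives π(8973) = 1116. Numerical evaluation of the logarithmic integral gives Li(8973) ≈ 1133.98. The difference π(x) − Li(x) ≈ -17.98 is typically negative for small/moderate x (Li(x) overestimates), though Littlewood's theorem shows this sign changes infinitely often.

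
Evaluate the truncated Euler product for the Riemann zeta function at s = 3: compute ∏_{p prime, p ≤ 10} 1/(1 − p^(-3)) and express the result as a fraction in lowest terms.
∏ = 18375/15314

The primes p ≤ 10 are [2, 3, 5, 7]. For each prime, (1 − 1/p^3)^(-1) = p^3 / (p^3 − 1). The product is (1 − 1/2^3)^(-1), (1 − 1/3^3)^(-1), (1 − 1/5^3)^(-1), (1 − 1/7^3)^(-1) = ∏ p^3 / (p^3 − 1) = 18375/15314.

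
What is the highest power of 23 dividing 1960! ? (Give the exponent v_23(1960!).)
v_23(1960!) = 88

Legendre's formula: v_p(n!) = Σ_{k ≥ 1} ⌊n / p^k⌋. For p = 23, n = 1960, the terms are:
  ⌊1960/23^1⌋ = ⌊1960/23⌋ = 85
  ⌊1960/23^2⌋ = ⌊1960/529⌋ = 3
(the next term ⌊1960/23^3⌋ = 0, terminating the sum). Summing: v_23(1960!) = 85 + 3 = 88.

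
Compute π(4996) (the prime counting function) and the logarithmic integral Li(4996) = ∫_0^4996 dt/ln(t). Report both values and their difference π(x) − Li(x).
π(4996) = 668;  Li(4996) ≈ 683.81;  π(x) − Li(x) ≈ -15.81.

Direct count of primes ≤ 4996 gives π(4996) = 668. Numerical evaluation of the logarithmic integral gives Li(4996) ≈ 683.81. The difference π(x) − Li(x) ≈ -15.81 is typically negative for small/moderate x (Li(x) overestimates), though Littlewood's theorem shows this sign changes infinitely often.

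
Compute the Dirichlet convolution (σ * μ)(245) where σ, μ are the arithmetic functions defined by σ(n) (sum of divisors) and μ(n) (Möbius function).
(σ * μ)(245) = 245

Divisors of 245: [1, 5, 7, 35, 49, 245]. For each d | 245:
  d = 1: σ(1) · μ(245/1) = 1 · 0 = 0
  d = 5: σ(5) · μ(245/5) = 6 · 0 = 0
  d = 7: σ(7) · μ(245/7) = 8 · 1 = 8
  d = 35: σ(35) · μ(245/35) = 48 · -1 = -48
  d = 49: σ(49) · μ(245/49) = 57 · -1 = -57
  d = 245: σ(245) · μ(245/245) = 342 · 1 = 342
Summing: (σ * μ)(245) = 0 + 0 + 8 + -48 + -57 + 342 = 245.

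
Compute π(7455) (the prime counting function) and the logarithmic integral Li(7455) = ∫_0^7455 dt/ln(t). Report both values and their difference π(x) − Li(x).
π(7455) = 943;  Li(7455) ≈ 965.54;  π(x) − Li(x) ≈ -22.54.

Direct count of primes ≤ 7455 gives π(7455) = 943. Numerical evaluation of the logarithmic integral gives Li(7455) ≈ 965.54. The difference π(x) − Li(x) ≈ -22.54 is typically negative for small/moderate x (Li(x) overestimates), though Littlewood's theorem shows this sign changes infinitely often.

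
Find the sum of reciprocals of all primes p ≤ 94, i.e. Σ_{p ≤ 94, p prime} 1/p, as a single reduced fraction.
Σ 1/p = 42605658161771733665696611824842057/23768741896345550770650537601358310

π(94) = 24, so the primes ≤ 94 are [2, 3, 5, 7, 11, 13, 17, 19, 23, 29, 31, 37, 41, 43, 47, 53, 59, 61, 67, 71, 73, 79, 83, 89]. Summing 1/p over these primes: 42605658161771733665696611824842057/23768741896345550770650537601358310 ≈ 1.7925. Mertens estimate ln ln(94) + 0.2615 ≈ 1.7751.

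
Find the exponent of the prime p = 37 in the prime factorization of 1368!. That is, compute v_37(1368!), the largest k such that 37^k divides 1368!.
v_37(1368!) = 36

Legendre's formula: v_p(n!) = Σ_{k ≥ 1} ⌊n / p^k⌋. For p = 37, n = 1368, the terms are:
  ⌊1368/37^1⌋ = ⌊1368/37⌋ = 36
(the next term ⌊1368/37^2⌋ = 0, terminating the sum). Summing: v_37(1368!) = 36 = 36.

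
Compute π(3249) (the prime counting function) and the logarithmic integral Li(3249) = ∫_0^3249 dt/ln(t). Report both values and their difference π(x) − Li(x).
π(3249) = 457;  Li(3249) ≈ 473.70;  π(x) − Li(x) ≈ -16.70.

Direct count of primes ≤ 3249 gives π(3249) = 457. Numerical evaluation of the logarithmic integral gives Li(3249) ≈ 473.70. The difference π(x) − Li(x) ≈ -16.70 is typically negative for small/moderate x (Li(x) overestimates), though Littlewood's theorem shows this sign changes infinitely often.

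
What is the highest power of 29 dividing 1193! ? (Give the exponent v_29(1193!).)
v_29(1193!) = 42

Legendre's formula: v_p(n!) = Σ_{k ≥ 1} ⌊n / p^k⌋. For p = 29, n = 1193, the terms are:
  ⌊1193/29^1⌋ = ⌊1193/29⌋ = 41
  ⌊1193/29^2⌋ = ⌊1193/841⌋ = 1
(the next term ⌊1193/29^3⌋ = 0, terminating the sum). Summing: v_29(1193!) = 41 + 1 = 42.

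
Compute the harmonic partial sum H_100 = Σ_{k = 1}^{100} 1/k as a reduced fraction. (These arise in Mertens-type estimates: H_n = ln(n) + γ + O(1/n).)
H_100 = 14466636279520351160221518043104131447711/2788815009188499086581352357412492142272

Direct summation: H_100 = 1 + 1/2 + ... + 1/100. The least common denominator is lcm(1, ..., 100) = 69720375229712477164533808935312303556800; over this denominator the numerator is 69720375229712477164533808935312303556800 + 34860187614856238582266904467656151778400 + 23240125076570825721511269645104101185600 + 17430093807428119291133452233828075889200 + 13944075045942495432906761787062460711360 + 11620062538285412860755634822552050592800 + 9960053604244639594933401276473186222400 + 8715046903714059645566726116914037944600 + 7746708358856941907170423215034700395200 + 6972037522971247716453380893531230355680 + 6338215929973861560412164448664754868800 + 5810031269142706430377817411276025296400 + 5363105786900959781887216071947100273600 + 4980026802122319797466700638236593111200 + 4648025015314165144302253929020820237120 + 4357523451857029822783363058457018972300 + 4101198542924263362619635819724253150400 + 3873354179428470953585211607517350197600 + 3669493433142761956028095207121700187200 + 3486018761485623858226690446765615177840 + 3320017868081546531644467092157728740800 + 3169107964986930780206082224332377434400 + 3031320662161412050631904736317926241600 + 2905015634571353215188908705638012648200 + 2788815009188499086581352357412492142272 + 2681552893450479890943608035973550136800 + 2582236119618980635723474405011566798400 + 2490013401061159898733350319118296555600 + 2404150869990085419466683066734907019200 + 2324012507657082572151126964510410118560 + 2249044362248789585952703514042332372800 + 2178761725928514911391681529228509486150 + 2112738643324620520137388149554918289600 + 2050599271462131681309817909862126575200 + 1992010720848927918986680255294637244480 + 1936677089714235476792605803758675098800 + 1884334465667904788230643484738170366400 + 1834746716571380978014047603560850093600 + 1787701928966986593962405357315700091200 + 1743009380742811929113345223382807588920 + 1700496956822255540598385583788104964800 + 1660008934040773265822233546078864370400 + 1621404075109592492198460672914239617600 + 1584553982493465390103041112166188717200 + 1549341671771388381434084643006940079040 + 1515660331080706025315952368158963120800 + 1483412238930052705628378913517283054400 + 1452507817285676607594454352819006324100 + 1422864800606377084990485896639026603200 + 1394407504594249543290676178706246071136 + 1367066180974754454206545273241417716800 + 1340776446725239945471804017986775068400 + 1315478777919103342727052998779477425600 + 1291118059809490317861737202505783399200 + 1267643185994772312082432889732950973760 + 1245006700530579949366675159559148277800 + 1223164477714253985342698402373900062400 + 1202075434995042709733341533367453509600 + 1181701275079872494314132354835801755200 + 1162006253828541286075563482255205059280 + 1142956970978893068271046048119873828800 + 1124522181124394792976351757021166186400 + 1106672622693848843881489030719242913600 + 1089380862964257455695840764614254743075 + 1072621157380191956377443214389420054720 + 1056369321662310260068694074777459144800 + 1040602615368842942754235954258392590400 + 1025299635731065840654908954931063287600 + 1010440220720470683543968245439308747200 + 996005360424463959493340127647318622240 + 981977115911443340345546604722708500800 + 968338544857117738396302901879337549400 + 955073633283732563897723410072771281600 + 942167232833952394115321742369085183200 + 929605003062833028860450785804164047424 + 917373358285690489007023801780425046800 + 905459418567694508630309206952107838400 + 893850964483493296981202678657850045600 + 882536395312816166639668467535598779200 + 871504690371405964556672611691403794460 + 860745373206326878574491468337188932800 + 850248478411127770299192791894052482400 + 840004520839909363428118179943521729600 + 830004467020386632911116773039432185200 + 820239708584852672523927163944850630080 + 810702037554796246099230336457119808800 + 801383623330028473155561022244969006400 + 792276991246732695051520556083094358600 + 783375002581039069264424819497891051200 + 774670835885694190717042321503470039520 + 766157969557279968841030867421014324800 + 757830165540353012657976184079481560400 + 749681454082929861984234504680777457600 + 741706119465026352814189456758641527200 + 733898686628552391205619041424340037440 + 726253908642838303797227176409503162050 + 718766754945489455304472257065075294400 + 711432400303188542495242948319513301600 + 704246214441540173379129383184972763200 + 697203752297124771645338089353123035568 = 361665906988008779005537951077603286192775, so H_100 = 361665906988008779005537951077603286192775/69720375229712477164533808935312303556800; reducing by gcd(361665906988008779005537951077603286192775, 69720375229712477164533808935312303556800) = 25 gives 14466636279520351160221518043104131447711/2788815009188499086581352357412492142272 ≈ 5.18738. (The PNT-adjacent estimate ln(100) + γ ≈ 5.18239 matches within O(1/n).)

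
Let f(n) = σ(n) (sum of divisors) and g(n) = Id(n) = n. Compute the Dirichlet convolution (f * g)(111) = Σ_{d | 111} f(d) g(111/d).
(σ * Id)(111) = 525

Divisors of 111: [1, 3, 37, 111]. For each d | 111:
  d = 1: σ(1) · Id(111/1) = 1 · 111 = 111
  d = 3: σ(3) · Id(111/3) = 4 · 37 = 148
  d = 37: σ(37) · Id(111/37) = 38 · 3 = 114
  d = 111: σ(111) · Id(111/111) = 152 · 1 = 152
Summing: (σ * Id)(111) = 111 + 148 + 114 + 152 = 525.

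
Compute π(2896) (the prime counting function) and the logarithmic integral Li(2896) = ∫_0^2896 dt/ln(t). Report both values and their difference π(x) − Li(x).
π(2896) = 418;  Li(2896) ≈ 429.74;  π(x) − Li(x) ≈ -11.74.

Direct count of primes ≤ 2896 gives π(2896) = 418. Numerical evaluation of the logarithmic integral gives Li(2896) ≈ 429.74. The difference π(x) − Li(x) ≈ -11.74 is typically negative for small/moderate x (Li(x) overestimates), though Littlewood's theorem shows this sign changes infinitely often.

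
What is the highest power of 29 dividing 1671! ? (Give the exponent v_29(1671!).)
v_29(1671!) = 58

Legendre's formula: v_p(n!) = Σ_{k ≥ 1} ⌊n / p^k⌋. For p = 29, n = 1671, the terms are:
  ⌊1671/29^1⌋ = ⌊1671/29⌋ = 57
  ⌊1671/29^2⌋ = ⌊1671/841⌋ = 1
(the next term ⌊1671/29^3⌋ = 0, terminating the sum). Summing: v_29(1671!) = 57 + 1 = 58.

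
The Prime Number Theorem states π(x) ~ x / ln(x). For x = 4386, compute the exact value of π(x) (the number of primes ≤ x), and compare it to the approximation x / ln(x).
π(4386) = 597;  x/ln(x) ≈ 523.00;  relative error ≈ 12.39%.

Directly count primes up to 4386: π(4386) = 597. The PNT approximation gives 4386/ln(4386) ≈ 4386/8.38617 ≈ 523.00. Relative error (π(x) − x/ln(x)) / π(x) ≈ 12.39%; the approximation is known to undercount slightly (Li(x) is a better estimate).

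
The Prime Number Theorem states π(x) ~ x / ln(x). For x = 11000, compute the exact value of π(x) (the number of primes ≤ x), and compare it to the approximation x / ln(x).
π(11000) = 1335;  x/ln(x) ≈ 1182.08;  relative error ≈ 11.45%.

Directly count primes up to 11000: π(11000) = 1335. The PNT approximation gives 11000/ln(11000) ≈ 11000/9.30565 ≈ 1182.08. Relative error (π(x) − x/ln(x)) / π(x) ≈ 11.45%; the approximation is known to undercount slightly (Li(x) is a better estimate).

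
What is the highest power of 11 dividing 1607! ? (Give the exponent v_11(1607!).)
v_11(1607!) = 160

Legendre's formula: v_p(n!) = Σ_{k ≥ 1} ⌊n / p^k⌋. For p = 11, n = 1607, the terms are:
  ⌊1607/11^1⌋ = ⌊1607/11⌋ = 146
  ⌊1607/11^2⌋ = ⌊1607/121⌋ = 13
  ⌊1607/11^3⌋ = ⌊1607/1331⌋ = 1
(the next term ⌊1607/11^4⌋ = 0, terminating the sum). Summing: v_11(1607!) = 146 + 13 + 1 = 160.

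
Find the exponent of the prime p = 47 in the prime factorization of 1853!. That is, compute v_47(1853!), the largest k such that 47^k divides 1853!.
v_47(1853!) = 39

Legendre's formula: v_p(n!) = Σ_{k ≥ 1} ⌊n / p^k⌋. For p = 47, n = 1853, the terms are:
  ⌊1853/47^1⌋ = ⌊1853/47⌋ = 39
(the next term ⌊1853/47^2⌋ = 0, terminating the sum). Summing: v_47(1853!) = 39 = 39.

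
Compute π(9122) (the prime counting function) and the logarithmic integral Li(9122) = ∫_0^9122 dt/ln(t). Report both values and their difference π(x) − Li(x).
π(9122) = 1130;  Li(9122) ≈ 1150.34;  π(x) − Li(x) ≈ -20.34.

Direct count of primes ≤ 9122 gives π(9122) = 1130. Numerical evaluation of the logarithmic integral gives Li(9122) ≈ 1150.34. The difference π(x) − Li(x) ≈ -20.34 is typically negative for small/moderate x (Li(x) overestimates), though Littlewood's theorem shows this sign changes infinitely often.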